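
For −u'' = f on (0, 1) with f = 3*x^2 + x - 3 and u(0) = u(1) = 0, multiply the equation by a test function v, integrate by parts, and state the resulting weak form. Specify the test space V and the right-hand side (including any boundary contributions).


V = H^1_0(0, 1) (so v(0) = v(1) = 0); weak form: ∫_0^1 u'v' dx = ∫_0^1 (3*x^2 + x - 3) v dx for all v ∈ V.

Multiply both sides by a test function v and integrate from 0 to 1:
  ∫_0^1 −u''(x) v(x) dx = ∫_0^1 f(x) v(x) dx.
Integrate the LHS by parts once:
  ∫_0^1 −u'' v dx = −[u'(x) v(x)]_0^1 + ∫_0^1 u'(x) v'(x) dx.
Thus ∫_0^1 u'(x) v'(x) dx = ∫_0^1 f(x) v(x) dx + [u'(x) v(x)]_0^1.
Choose V so that boundary terms are either known or forced to vanish.
u is Dirichlet: u(0) = u(1) = 0. Let V = H^1_0(0, 1); then v(0) = v(1) = 0, and [u' v]_0^1 = 0.
Weak formulation: find u (satisfying any essential BC) such that ∫_0^1 u'(x) v'(x) dx = ∫_0^1 f v dx for all v ∈ V.
Substituting f(x) = 3*x^2 + x - 3, the right-hand side is ∫_0^1 (3*x^2 + x - 3) v dx.


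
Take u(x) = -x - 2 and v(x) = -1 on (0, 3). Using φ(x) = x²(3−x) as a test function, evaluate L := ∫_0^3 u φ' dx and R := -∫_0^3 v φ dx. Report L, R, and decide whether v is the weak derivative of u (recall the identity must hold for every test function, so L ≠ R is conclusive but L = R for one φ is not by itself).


LHS = 27/4, RHS = 27/4. Yes, v = u' weakly.

u(x) = -x - 2, classical derivative u'(x) = -1.
φ(x) = x²(3−x), so φ'(x) = 3*x*(2 - x).
Note φ(0) = φ(3) = 0, so the boundary term u·φ vanishes.
LHS = ∫_0^3 u(x) φ'(x) dx = ∫_0^3 (3*x^3 - 12*x) dx. Term by term:
  ∫_0^3 3*x^3 dx = 243/4;  ∫_0^3 -12*x dx = -54.
Sum: 243/4 − 54 = 27/4.
So LHS = 27/4.
∫_0^3 v(x) φ(x) dx = ∫_0^3 (x^3 - 3*x^2) dx. Term by term:
  ∫_0^3 x^3 dx = 81/4;  ∫_0^3 -3*x^2 dx = -27.
Sum: 81/4 − 27 = -27/4.
So RHS = -∫_0^3 v(x) φ(x) dx = 27/4.
LHS = RHS, so the identity holds for this test φ.
Moreover u is smooth here and v(x) = u'(x) = -1 pointwise, so the identity holds for every test function. Hence v is the weak derivative of u.


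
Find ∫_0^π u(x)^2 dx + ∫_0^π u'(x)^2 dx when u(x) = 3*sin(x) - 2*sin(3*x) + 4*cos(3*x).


||u||_{H^1(0,π)}^2 = 109*π

u'(x) = -12*sin(3*x) + 3*cos(x) - 6*cos(3*x).
Expand u² and (u')² and integrate term by term on (0, π), using: for integers n ≥ 1, ∫_0^π sin²(nx) dx = ∫_0^π cos²(nx) dx = π/2; for n ≠ n', ∫_0^π sin(nx)sin(n'x) dx = ∫_0^π cos(nx)cos(n'x) dx = 0; and by product-to-sum, ∫_0^π sin(nx)cos(n'x) dx = ½∫_0^π [sin((n+n')x) + sin((n−n')x)] dx, which is 0 when n+n' is even and 2n/(n²−n'²) when n+n' is odd (it need not vanish on (0, π)).
  u² squared terms: (-2)²·∫sin(3x)² dx = 4·π/2 = 2*π;  (3)²·∫sin(x)² dx = 9·π/2 = 9*π/2;  (4)²·∫cos(3x)² dx = 16·π/2 = 8*π.
  u² cross terms: 2·(-2)·(3)·∫sin(3x)·sin(x) dx = -12·(0) = 0;  2·(-2)·(4)·∫sin(3x)·cos(3x) dx = -16·(0) = 0;  2·(3)·(4)·∫sin(x)·cos(3x) dx = 24·(0) = 0.
  So ∫_0^π u² dx = 2*π + 9*π/2 + 8*π + 0 + 0 + 0 = 29*π/2.
  (u')² squared terms: (-12)²·∫sin(3x)² dx = 144·π/2 = 72*π;  (-6)²·∫cos(3x)² dx = 36·π/2 = 18*π;  (3)²·∫cos(x)² dx = 9·π/2 = 9*π/2.
  (u')² cross terms: 2·(-12)·(-6)·∫sin(3x)·cos(3x) dx = 144·(0) = 0;  2·(-12)·(3)·∫sin(3x)·cos(x) dx = -72·(0) = 0;  2·(-6)·(3)·∫cos(3x)·cos(x) dx = -36·(0) = 0.
  So ∫_0^π (u')² dx = 72*π + 18*π + 9*π/2 + 0 + 0 + 0 = 189*π/2.
||u||_{H^1}^2 = (29*π/2) + (189*π/2) = 109*π.


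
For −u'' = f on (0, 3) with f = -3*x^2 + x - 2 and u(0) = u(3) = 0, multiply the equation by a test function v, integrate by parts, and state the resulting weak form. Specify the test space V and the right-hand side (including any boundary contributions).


V = H^1_0(0, 3) (so v(0) = v(3) = 0); weak form: ∫_0^3 u'v' dx = ∫_0^3 (-3*x^2 + x - 2) v dx for all v ∈ V.

Multiply both sides by a test function v and integrate from 0 to 3:
  ∫_0^3 −u''(x) v(x) dx = ∫_0^3 f(x) v(x) dx.
Integrate the LHS by parts once:
  ∫_0^3 −u'' v dx = −[u'(x) v(x)]_0^3 + ∫_0^3 u'(x) v'(x) dx.
Thus ∫_0^3 u'(x) v'(x) dx = ∫_0^3 f(x) v(x) dx + [u'(x) v(x)]_0^3.
Choose V so that boundary terms are either known or forced to vanish.
u is Dirichlet: u(0) = u(3) = 0. Let V = H^1_0(0, 3); then v(0) = v(3) = 0, and [u' v]_0^3 = 0.
Weak formulation: find u (satisfying any essential BC) such that ∫_0^3 u'(x) v'(x) dx = ∫_0^3 f v dx for all v ∈ V.
Substituting f(x) = -3*x^2 + x - 2, the right-hand side is ∫_0^3 (-3*x^2 + x - 2) v dx.


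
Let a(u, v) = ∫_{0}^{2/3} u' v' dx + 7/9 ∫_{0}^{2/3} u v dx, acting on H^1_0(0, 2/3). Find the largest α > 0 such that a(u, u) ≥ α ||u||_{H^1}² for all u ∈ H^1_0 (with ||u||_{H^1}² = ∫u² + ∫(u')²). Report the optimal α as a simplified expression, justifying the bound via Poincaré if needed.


α = (28 + 81*π^2)/(9*(4 + 9*π^2))

Coercivity of a(·,·) on H^1_0(0, 2/3) means a(u, u) ≥ α ||u||_{H^1}² for every u ∈ H^1_0.
The interval has length L = 2/3, and Poincaré/coercivity depend only on L. Here a(u, u) = ∫(u')² + (7/9)·∫u².
Here 0 < c = 7/9 < 1. The condition a(u,u) ≥ α||u||_{H^1}² reads (1−α)∫(u')² ≥ (α−c)∫u². Any admissible α is ≤ 1 (rapidly oscillating u have ∫u²/∫(u')² → 0), and α = 1 would force 0 ≥ (1−c)∫u², impossible since c < 1; so 1−α > 0. By the sharp Poincaré inequality on H^1_0 of an interval of length L, ∫(u')² ≥ (π/L)²∫u² with equality for the first sine mode sin(π(x−x₀)/L) (x₀ the left endpoint), so the inequality holds for all u iff (1−α)(π/L)² ≥ α − c, i.e. α ≤ ((π/L)² + c)/((π/L)² + 1) = (1 + c(L/π)²)/(1 + (L/π)²). With (π/L)² = 9*π^2/4 and c = 7/9, the largest admissible constant is α = ((π/L)² + c)/((π/L)² + 1).
Simplifying, α = (28 + 81*π^2)/(9*(4 + 9*π^2)).


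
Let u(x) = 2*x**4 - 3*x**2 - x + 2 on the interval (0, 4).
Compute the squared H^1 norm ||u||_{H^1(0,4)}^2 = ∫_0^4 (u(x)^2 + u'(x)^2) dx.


||u||_{H^1}^2 = 69074972/315

The H^1 norm (squared) on an interval (0, L) is
  ||u||_{H^1}^2 = ∫_0^L u(x)^2 dx + ∫_0^L u'(x)^2 dx.
Compute u'(x) = 8*x**3 - 6*x - 1.
Then u(x)^2 = 4*x**8 - 12*x**6 - 4*x**5 + 17*x**4 + 6*x**3 - 11*x**2 - 4*x + 4 and u'(x)^2 = 64*x**6 - 96*x**4 - 16*x**3 + 36*x**2 + 12*x + 1.
Integrate each monomial from 0 to 4 using ∫_0^4 c·x^n dx = c·4^(n+1)/(n+1):
  ∫_0^4 u(x)^2 dx = ∫_0^4 (4*x^8 - 12*x^6 - 4*x^5 + 17*x^4 + 6*x^3 - 11*x^2 - 4*x + 4) dx. Term by term:
    ∫_0^4 4*x^8 dx = 1048576/9;  ∫_0^4 -12*x^6 dx = -196608/7;  ∫_0^4 -4*x^5 dx = -8192/3;
    ∫_0^4 17*x^4 dx = 17408/5;  ∫_0^4 6*x^3 dx = 384;  ∫_0^4 -11*x^2 dx = -704/3;
    ∫_0^4 -4*x dx = -32;  ∫_0^4 4 dx = 16.
  Sum: 1048576/9 − 196608/7 − 8192/3 + 17408/5 + 384 − 704/3 − 32 + 16 = 28131344/315.
  ∫_0^4 u'(x)^2 dx = ∫_0^4 (64*x^6 - 96*x^4 - 16*x^3 + 36*x^2 + 12*x + 1) dx. Term by term:
    ∫_0^4 64*x^6 dx = 1048576/7;  ∫_0^4 -96*x^4 dx = -98304/5;  ∫_0^4 -16*x^3 dx = -1024;
    ∫_0^4 36*x^2 dx = 768;  ∫_0^4 12*x dx = 96;  ∫_0^4 1 dx = 4.
  Sum: 1048576/7 − 98304/5 − 1024 + 768 + 96 + 4 = 4549292/35.
Adding: ||u||_{H^1}^2 = 28131344/315 + 4549292/35 = 69074972/315.


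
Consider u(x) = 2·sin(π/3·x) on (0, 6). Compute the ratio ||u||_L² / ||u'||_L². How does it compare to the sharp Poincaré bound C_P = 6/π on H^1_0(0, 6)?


||u||_L² / ||u'||_L² = 3/π < C_P = 6/π.

u(x) = 2·sin(π/3·x), so u'(x) = 2*π*cos(π*x/3)/3.
Writing u(x) = A·sin(kπx/L) with A = 2 and k = 2, use ∫_0^L sin²(kπx/L) dx = L/2 and ∫_0^L cos²(kπx/L) dx = L/2.
u² = 4·sin²(π/3·x) and (u')² = 4*π^2/9·cos²(π/3·x), and each of sin², cos² integrates to L/2 = 3 over (0, 6).
∫_0^6 u² dx = 12, so ||u||_L² = 2*sqrt(3).
∫_0^6 (u')² dx = 4*π^2/3, so ||u'||_L² = 2*sqrt(3)*π/3.
Ratio ||u||_L² / ||u'||_L² = 3/π.
Sharp Poincaré constant on H^1_0(0, 6) is C_P = L/π = 6/π, achieved by sin(π/6·x).
This is the k = 2 harmonic; the ratio L/(kπ) is strictly less than C_P = L/π, consistent with the sharp inequality ||u||_L² ≤ C_P ||u'||_L².


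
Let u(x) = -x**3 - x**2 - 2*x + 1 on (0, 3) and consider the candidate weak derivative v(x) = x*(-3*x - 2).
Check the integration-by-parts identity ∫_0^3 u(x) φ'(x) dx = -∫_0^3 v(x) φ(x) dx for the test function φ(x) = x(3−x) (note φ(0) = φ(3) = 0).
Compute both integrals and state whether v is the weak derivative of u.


LHS = 1179/20, RHS = 999/20. No, v is not the weak derivative of u.

u(x) = -x**3 - x**2 - 2*x + 1, classical derivative u'(x) = -3*x**2 - 2*x - 2.
φ(x) = x(3−x), so φ'(x) = 3 - 2*x.
Note φ(0) = φ(3) = 0, so the boundary term u·φ vanishes.
LHS = ∫_0^3 u(x) φ'(x) dx = ∫_0^3 (2*x^4 - x^3 + x^2 - 8*x + 3) dx. Term by term:
  ∫_0^3 2*x^4 dx = 486/5;  ∫_0^3 -x^3 dx = -81/4;  ∫_0^3 x^2 dx = 9;
  ∫_0^3 -8*x dx = -36;  ∫_0^3 3 dx = 9.
Sum: 486/5 − 81/4 + 9 − 36 + 9 = 1179/20.
So LHS = 1179/20.
∫_0^3 v(x) φ(x) dx = ∫_0^3 (3*x^4 - 7*x^3 - 6*x^2) dx. Term by term:
  ∫_0^3 3*x^4 dx = 729/5;  ∫_0^3 -7*x^3 dx = -567/4;  ∫_0^3 -6*x^2 dx = -54.
Sum: 729/5 − 567/4 − 54 = -999/20.
So RHS = -∫_0^3 v(x) φ(x) dx = 999/20.
LHS − RHS = 9 ≠ 0, so the identity fails.
(For a valid weak derivative the identity must hold for EVERY test function, in particular this one. The failure shows v is NOT the weak derivative of u.)
Correct weak derivative would be u'(x) = -3*x**2 - 2*x - 2.


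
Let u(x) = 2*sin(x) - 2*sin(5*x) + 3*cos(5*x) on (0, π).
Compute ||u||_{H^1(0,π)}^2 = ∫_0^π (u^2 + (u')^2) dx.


||u||_{H^1(0,π)}^2 = 173*π

u'(x) = -15*sin(5*x) + 2*cos(x) - 10*cos(5*x).
Expand u² and (u')² and integrate term by term on (0, π), using: for integers n ≥ 1, ∫_0^π sin²(nx) dx = ∫_0^π cos²(nx) dx = π/2; for n ≠ n', ∫_0^π sin(nx)sin(n'x) dx = ∫_0^π cos(nx)cos(n'x) dx = 0; and by product-to-sum, ∫_0^π sin(nx)cos(n'x) dx = ½∫_0^π [sin((n+n')x) + sin((n−n')x)] dx, which is 0 when n+n' is even and 2n/(n²−n'²) when n+n' is odd (it need not vanish on (0, π)).
  u² squared terms: (-2)²·∫sin(5x)² dx = 4·π/2 = 2*π;  (2)²·∫sin(x)² dx = 4·π/2 = 2*π;  (3)²·∫cos(5x)² dx = 9·π/2 = 9*π/2.
  u² cross terms: 2·(-2)·(2)·∫sin(5x)·sin(x) dx = -8·(0) = 0;  2·(-2)·(3)·∫sin(5x)·cos(5x) dx = -12·(0) = 0;  2·(2)·(3)·∫sin(x)·cos(5x) dx = 12·(0) = 0.
  So ∫_0^π u² dx = 2*π + 2*π + 9*π/2 + 0 + 0 + 0 = 17*π/2.
  (u')² squared terms: (-15)²·∫sin(5x)² dx = 225·π/2 = 225*π/2;  (-10)²·∫cos(5x)² dx = 100·π/2 = 50*π;  (2)²·∫cos(x)² dx = 4·π/2 = 2*π.
  (u')² cross terms: 2·(-15)·(-10)·∫sin(5x)·cos(5x) dx = 300·(0) = 0;  2·(-15)·(2)·∫sin(5x)·cos(x) dx = -60·(0) = 0;  2·(-10)·(2)·∫cos(5x)·cos(x) dx = -40·(0) = 0.
  So ∫_0^π (u')² dx = 225*π/2 + 50*π + 2*π + 0 + 0 + 0 = 329*π/2.
||u||_{H^1}^2 = (17*π/2) + (329*π/2) = 173*π.


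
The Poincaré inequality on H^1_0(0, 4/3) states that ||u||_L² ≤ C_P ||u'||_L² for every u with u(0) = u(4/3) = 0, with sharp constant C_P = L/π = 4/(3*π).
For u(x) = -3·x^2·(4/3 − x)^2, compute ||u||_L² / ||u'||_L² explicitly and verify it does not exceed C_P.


||u||_L² / ||u'||_L² = 2*sqrt(3)/9 < C_P = 4/(3*π).

u(x) = -3·x^2·(4/3 − x)^2, so u'(x) = 4*x*(-9*x^2 + 18*x - 8)/3.
u(x) = -3·x^2·(4/3 − x)^2 vanishes at x = 0 and x = 4/3, so u ∈ H^1_0(0, 4/3). Differentiate via the product rule and integrate the resulting polynomials term by term.
  ∫_0^4/3 u² dx = ∫_0^4/3 (9*x^8 - 48*x^7 + 96*x^6 - 256*x^5/3 + 256*x^4/9) dx. Term by term:
    ∫_0^4/3 9*x^8 dx = 262144/19683;  ∫_0^4/3 -48*x^7 dx = -131072/2187;  ∫_0^4/3 96*x^6 dx = 524288/5103;
    ∫_0^4/3 -256*x^5/3 dx = -524288/6561;  ∫_0^4/3 256*x^4/9 dx = 262144/10935.
  Sum: 262144/19683 − 131072/2187 + 524288/5103 − 524288/6561 + 262144/10935 = 131072/688905.
  ∫_0^4/3 (u')² dx = ∫_0^4/3 (144*x^6 - 576*x^5 + 832*x^4 - 512*x^3 + 1024*x^2/9) dx. Term by term:
    ∫_0^4/3 144*x^6 dx = 262144/1701;  ∫_0^4/3 -576*x^5 dx = -131072/243;  ∫_0^4/3 832*x^4 dx = 851968/1215;
    ∫_0^4/3 -512*x^3 dx = -32768/81;  ∫_0^4/3 1024*x^2/9 dx = 65536/729.
  Sum: 262144/1701 − 131072/243 + 851968/1215 − 32768/81 + 65536/729 = 32768/25515.
∫_0^4/3 u² dx = 131072/688905, so ||u||_L² = 256*sqrt(210)/8505.
∫_0^4/3 (u')² dx = 32768/25515, so ||u'||_L² = 128*sqrt(70)/945.
Ratio ||u||_L² / ||u'||_L² = 2*sqrt(3)/9.
Sharp Poincaré constant on H^1_0(0, 4/3) is C_P = L/π = 4/(3*π), achieved by sin(3*π/4·x).
A polynomial bump cannot attain the sharp Poincaré constant (only the first sine eigenfunction does), so the ratio is strictly less than C_P, consistent with ||u||_L² ≤ C_P ||u'||_L².


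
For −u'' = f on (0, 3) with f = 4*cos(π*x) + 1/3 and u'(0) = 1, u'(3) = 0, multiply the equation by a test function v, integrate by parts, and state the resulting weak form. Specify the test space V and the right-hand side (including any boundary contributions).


V = H^1(0, 3) (v unrestricted at boundary; u is determined up to an additive constant); weak form: ∫_0^3 u'v' dx = ∫_0^3 (4*cos(π*x) + 1/3) v dx − v(0) for all v ∈ V.

Multiply both sides by a test function v and integrate from 0 to 3:
  ∫_0^3 −u''(x) v(x) dx = ∫_0^3 f(x) v(x) dx.
Integrate the LHS by parts once:
  ∫_0^3 −u'' v dx = −[u'(x) v(x)]_0^3 + ∫_0^3 u'(x) v'(x) dx.
Thus ∫_0^3 u'(x) v'(x) dx = ∫_0^3 f(x) v(x) dx + [u'(x) v(x)]_0^3.
Choose V so that boundary terms are either known or forced to vanish.
u has inhomogeneous Neumann u'(0) = 1, u'(3) = 0. [u' v]_0^3 = (0)·v(3) − (1)·v(0) = − v(0). Take V = H^1(0, 3); boundary term becomes part of RHS.
Weak formulation: find u (satisfying any essential BC) such that ∫_0^3 u'(x) v'(x) dx = ∫_0^3 f v dx − v(0) for all v ∈ V (Neumann data are natural BCs: they enter the RHS as boundary terms).
Substituting f(x) = 4*cos(π*x) + 1/3, the right-hand side is ∫_0^3 (4*cos(π*x) + 1/3) v dx − v(0).
Compatibility check (pure Neumann): taking v ≡ 1 ∈ V gives 0 = ∫_0^3 f dx + (0) − (1), i.e. ∫_0^3 f dx must equal u'(0) − u'(3) = 1. Indeed ∫_0^3 (4*cos(π*x) + 1/3) dx = 1, so the data are compatible. The solution is then unique only up to an additive constant (fix it e.g. by requiring ∫_0^3 u dx = 0).


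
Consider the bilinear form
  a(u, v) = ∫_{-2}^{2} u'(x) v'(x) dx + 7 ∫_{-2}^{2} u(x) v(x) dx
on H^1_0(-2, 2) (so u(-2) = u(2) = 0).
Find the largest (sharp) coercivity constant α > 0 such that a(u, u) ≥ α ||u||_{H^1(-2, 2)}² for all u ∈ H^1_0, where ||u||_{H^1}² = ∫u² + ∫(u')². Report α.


α = 1

Coercivity of a(·,·) on H^1_0(-2, 2) means a(u, u) ≥ α ||u||_{H^1}² for every u ∈ H^1_0.
The interval has length L = 4, and Poincaré/coercivity depend only on L. Here a(u, u) = ∫(u')² + (7)·∫u².
Here c = 7 ≥ 1, so a(u,u) = ∫(u')² + c∫u² ≥ ∫(u')² + ∫u² = ||u||_{H^1}², i.e. α = 1 works. No larger α is possible: a(u,u) ≥ α||u||_{H^1}² means (1−α)∫(u')² ≥ (α−c)∫u², and for the modes u_n = sin(nπ(x−x₀)/L) (x₀ the left endpoint) one has ∫u_n²/∫(u_n')² = (L/(nπ))² → 0, so a(u_n,u_n)/||u_n||_{H^1}² → 1. Hence the optimal constant is α = 1.
Therefore α = 1.


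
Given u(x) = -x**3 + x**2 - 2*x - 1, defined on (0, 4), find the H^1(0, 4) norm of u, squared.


||u||_{H^1}^2 = 348436/105

The H^1 norm (squared) on an interval (0, L) is
  ||u||_{H^1}^2 = ∫_0^L u(x)^2 dx + ∫_0^L u'(x)^2 dx.
Compute u'(x) = -3*x**2 + 2*x - 2.
Then u(x)^2 = x**6 - 2*x**5 + 5*x**4 - 2*x**3 + 2*x**2 + 4*x + 1 and u'(x)^2 = 9*x**4 - 12*x**3 + 16*x**2 - 8*x + 4.
Integrate each monomial from 0 to 4 using ∫_0^4 c·x^n dx = c·4^(n+1)/(n+1):
  ∫_0^4 u(x)^2 dx = ∫_0^4 (x^6 - 2*x^5 + 5*x^4 - 2*x^3 + 2*x^2 + 4*x + 1) dx. Term by term:
    ∫_0^4 x^6 dx = 16384/7;  ∫_0^4 -2*x^5 dx = -4096/3;  ∫_0^4 5*x^4 dx = 1024;
    ∫_0^4 -2*x^3 dx = -128;  ∫_0^4 2*x^2 dx = 128/3;  ∫_0^4 4*x dx = 32;
    ∫_0^4 1 dx = 4.
  Sum: 16384/7 − 4096/3 + 1024 − 128 + 128/3 + 32 + 4 = 40948/21.
  ∫_0^4 u'(x)^2 dx = ∫_0^4 (9*x^4 - 12*x^3 + 16*x^2 - 8*x + 4) dx. Term by term:
    ∫_0^4 9*x^4 dx = 9216/5;  ∫_0^4 -12*x^3 dx = -768;  ∫_0^4 16*x^2 dx = 1024/3;
    ∫_0^4 -8*x dx = -64;  ∫_0^4 4 dx = 16.
  Sum: 9216/5 − 768 + 1024/3 − 64 + 16 = 20528/15.
Adding: ||u||_{H^1}^2 = 40948/21 + 20528/15 = 348436/105.


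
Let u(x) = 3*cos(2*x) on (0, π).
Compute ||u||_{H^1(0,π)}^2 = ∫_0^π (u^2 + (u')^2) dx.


||u||_{H^1(0,π)}^2 = 45*π/2

u'(x) = -6*sin(2*x).
Expand u² and (u')² and integrate term by term on (0, π), using: for integers n ≥ 1, ∫_0^π sin²(nx) dx = ∫_0^π cos²(nx) dx = π/2; for n ≠ n', ∫_0^π sin(nx)sin(n'x) dx = ∫_0^π cos(nx)cos(n'x) dx = 0; and by product-to-sum, ∫_0^π sin(nx)cos(n'x) dx = ½∫_0^π [sin((n+n')x) + sin((n−n')x)] dx, which is 0 when n+n' is even and 2n/(n²−n'²) when n+n' is odd (it need not vanish on (0, π)).
  u² squared terms: (3)²·∫cos(2x)² dx = 9·π/2 = 9*π/2.
  So ∫_0^π u² dx = 9*π/2.
  (u')² squared terms: (-6)²·∫sin(2x)² dx = 36·π/2 = 18*π.
  So ∫_0^π (u')² dx = 18*π.
||u||_{H^1}^2 = (9*π/2) + (18*π) = 45*π/2.


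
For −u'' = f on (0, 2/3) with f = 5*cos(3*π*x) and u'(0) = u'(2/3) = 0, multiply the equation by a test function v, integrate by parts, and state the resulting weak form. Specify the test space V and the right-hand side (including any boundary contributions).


V = H^1(0, 2/3) (no boundary constraint on v; u is determined up to an additive constant); weak form: ∫_0^2/3 u'v' dx = ∫_0^2/3 (5*cos(3*π*x)) v dx for all v ∈ V.

Multiply both sides by a test function v and integrate from 0 to 2/3:
  ∫_0^2/3 −u''(x) v(x) dx = ∫_0^2/3 f(x) v(x) dx.
Integrate the LHS by parts once:
  ∫_0^2/3 −u'' v dx = −[u'(x) v(x)]_0^2/3 + ∫_0^2/3 u'(x) v'(x) dx.
Thus ∫_0^2/3 u'(x) v'(x) dx = ∫_0^2/3 f(x) v(x) dx + [u'(x) v(x)]_0^2/3.
Choose V so that boundary terms are either known or forced to vanish.
u has homogeneous Neumann: u'(0) = u'(2/3) = 0. So [u' v]_0^2/3 = 0·v(2/3) − 0·v(0) = 0 for any v; take V = H^1(0, 2/3).
Weak formulation: find u (satisfying any essential BC) such that ∫_0^2/3 u'(x) v'(x) dx = ∫_0^2/3 f v dx for all v ∈ V (homogeneous Neumann, so boundary terms vanish).
Substituting f(x) = 5*cos(3*π*x), the right-hand side is ∫_0^2/3 (5*cos(3*π*x)) v dx.
Compatibility check (pure Neumann): taking v ≡ 1 ∈ V gives 0 = ∫_0^2/3 f dx + (0) − (0), i.e. ∫_0^2/3 f dx must equal u'(0) − u'(2/3) = 0. Indeed ∫_0^2/3 (5*cos(3*π*x)) dx = 0, so the data are compatible. The solution is then unique only up to an additive constant (fix it e.g. by requiring ∫_0^2/3 u dx = 0).


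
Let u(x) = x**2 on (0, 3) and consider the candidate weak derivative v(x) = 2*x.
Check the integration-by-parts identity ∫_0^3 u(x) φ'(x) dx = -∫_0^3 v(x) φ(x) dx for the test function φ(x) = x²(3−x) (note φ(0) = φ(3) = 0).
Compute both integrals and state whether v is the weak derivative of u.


LHS = -243/10, RHS = -243/10. Yes, v = u' weakly.

u(x) = x**2, classical derivative u'(x) = 2*x.
φ(x) = x²(3−x), so φ'(x) = 3*x*(2 - x).
Note φ(0) = φ(3) = 0, so the boundary term u·φ vanishes.
LHS = ∫_0^3 u(x) φ'(x) dx = ∫_0^3 (-3*x^4 + 6*x^3) dx. Term by term:
  ∫_0^3 -3*x^4 dx = -729/5;  ∫_0^3 6*x^3 dx = 243/2.
Sum: -729/5 + 243/2 = -243/10.
So LHS = -243/10.
∫_0^3 v(x) φ(x) dx = ∫_0^3 (-2*x^4 + 6*x^3) dx. Term by term:
  ∫_0^3 -2*x^4 dx = -486/5;  ∫_0^3 6*x^3 dx = 243/2.
Sum: -486/5 + 243/2 = 243/10.
So RHS = -∫_0^3 v(x) φ(x) dx = -243/10.
LHS = RHS, so the identity holds for this test φ.
Moreover u is smooth here and v(x) = u'(x) = 2*x pointwise, so the identity holds for every test function. Hence v is the weak derivative of u.


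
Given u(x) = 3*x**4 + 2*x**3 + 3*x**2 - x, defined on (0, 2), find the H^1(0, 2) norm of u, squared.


||u||_{H^1}^2 = 145490/21

The H^1 norm (squared) on an interval (0, L) is
  ||u||_{H^1}^2 = ∫_0^L u(x)^2 dx + ∫_0^L u'(x)^2 dx.
Compute u'(x) = 12*x**3 + 6*x**2 + 6*x - 1.
Then u(x)^2 = 9*x**8 + 12*x**7 + 22*x**6 + 6*x**5 + 5*x**4 - 6*x**3 + x**2 and u'(x)^2 = 144*x**6 + 144*x**5 + 180*x**4 + 48*x**3 + 24*x**2 - 12*x + 1.
Integrate each monomial from 0 to 2 using ∫_0^2 c·x^n dx = c·2^(n+1)/(n+1):
  ∫_0^2 u(x)^2 dx = ∫_0^2 (9*x^8 + 12*x^7 + 22*x^6 + 6*x^5 + 5*x^4 - 6*x^3 + x^2) dx. Term by term:
    ∫_0^2 9*x^8 dx = 512;  ∫_0^2 12*x^7 dx = 384;  ∫_0^2 22*x^6 dx = 2816/7;
    ∫_0^2 6*x^5 dx = 64;  ∫_0^2 5*x^4 dx = 32;  ∫_0^2 -6*x^3 dx = -24;
    ∫_0^2 x^2 dx = 8/3.
  Sum: 512 + 384 + 2816/7 + 64 + 32 − 24 + 8/3 = 28832/21.
  ∫_0^2 u'(x)^2 dx = ∫_0^2 (144*x^6 + 144*x^5 + 180*x^4 + 48*x^3 + 24*x^2 - 12*x + 1) dx. Term by term:
    ∫_0^2 144*x^6 dx = 18432/7;  ∫_0^2 144*x^5 dx = 1536;  ∫_0^2 180*x^4 dx = 1152;
    ∫_0^2 48*x^3 dx = 192;  ∫_0^2 24*x^2 dx = 64;  ∫_0^2 -12*x dx = -24;
    ∫_0^2 1 dx = 2.
  Sum: 18432/7 + 1536 + 1152 + 192 + 64 − 24 + 2 = 38886/7.
Adding: ||u||_{H^1}^2 = 28832/21 + 38886/7 = 145490/21.


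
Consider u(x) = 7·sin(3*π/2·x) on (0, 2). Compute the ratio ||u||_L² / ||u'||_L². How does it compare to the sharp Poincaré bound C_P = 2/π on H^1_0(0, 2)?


||u||_L² / ||u'||_L² = 2/(3*π) < C_P = 2/π.

u(x) = 7·sin(3*π/2·x), so u'(x) = 21*π*cos(3*π*x/2)/2.
Writing u(x) = A·sin(kπx/L) with A = 7 and k = 3, use ∫_0^L sin²(kπx/L) dx = L/2 and ∫_0^L cos²(kπx/L) dx = L/2.
u² = 49·sin²(3*π/2·x) and (u')² = 441*π^2/4·cos²(3*π/2·x), and each of sin², cos² integrates to L/2 = 1 over (0, 2).
∫_0^2 u² dx = 49, so ||u||_L² = 7.
∫_0^2 (u')² dx = 441*π^2/4, so ||u'||_L² = 21*π/2.
Ratio ||u||_L² / ||u'||_L² = 2/(3*π).
Sharp Poincaré constant on H^1_0(0, 2) is C_P = L/π = 2/π, achieved by sin(π/2·x).
This is the k = 3 harmonic; the ratio L/(kπ) is strictly less than C_P = L/π, consistent with the sharp inequality ||u||_L² ≤ C_P ||u'||_L².


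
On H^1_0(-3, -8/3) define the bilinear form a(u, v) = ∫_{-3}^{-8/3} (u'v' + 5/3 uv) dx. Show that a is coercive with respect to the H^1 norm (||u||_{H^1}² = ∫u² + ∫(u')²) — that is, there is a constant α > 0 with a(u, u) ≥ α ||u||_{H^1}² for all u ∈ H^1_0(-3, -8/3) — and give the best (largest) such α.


α = 1

Coercivity of a(·,·) on H^1_0(-3, -8/3) means a(u, u) ≥ α ||u||_{H^1}² for every u ∈ H^1_0.
The interval has length L = 1/3, and Poincaré/coercivity depend only on L. Here a(u, u) = ∫(u')² + (5/3)·∫u².
Here c = 5/3 ≥ 1, so a(u,u) = ∫(u')² + c∫u² ≥ ∫(u')² + ∫u² = ||u||_{H^1}², i.e. α = 1 works. No larger α is possible: a(u,u) ≥ α||u||_{H^1}² means (1−α)∫(u')² ≥ (α−c)∫u², and for the modes u_n = sin(nπ(x−x₀)/L) (x₀ the left endpoint) one has ∫u_n²/∫(u_n')² = (L/(nπ))² → 0, so a(u_n,u_n)/||u_n||_{H^1}² → 1. Hence the optimal constant is α = 1.
Therefore α = 1.


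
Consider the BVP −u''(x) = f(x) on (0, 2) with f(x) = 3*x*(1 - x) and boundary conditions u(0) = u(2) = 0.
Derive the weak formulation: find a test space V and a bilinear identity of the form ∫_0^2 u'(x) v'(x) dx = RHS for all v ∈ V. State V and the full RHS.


V = H^1_0(0, 2) (so v(0) = v(2) = 0); weak form: ∫_0^2 u'v' dx = ∫_0^2 (3*x*(1 - x)) v dx for all v ∈ V.

Multiply both sides by a test function v and integrate from 0 to 2:
  ∫_0^2 −u''(x) v(x) dx = ∫_0^2 f(x) v(x) dx.
Integrate the LHS by parts once:
  ∫_0^2 −u'' v dx = −[u'(x) v(x)]_0^2 + ∫_0^2 u'(x) v'(x) dx.
Thus ∫_0^2 u'(x) v'(x) dx = ∫_0^2 f(x) v(x) dx + [u'(x) v(x)]_0^2.
Choose V so that boundary terms are either known or forced to vanish.
u is Dirichlet: u(0) = u(2) = 0. Let V = H^1_0(0, 2); then v(0) = v(2) = 0, and [u' v]_0^2 = 0.
Weak formulation: find u (satisfying any essential BC) such that ∫_0^2 u'(x) v'(x) dx = ∫_0^2 f v dx for all v ∈ V.
Substituting f(x) = 3*x*(1 - x), the right-hand side is ∫_0^2 (3*x*(1 - x)) v dx.


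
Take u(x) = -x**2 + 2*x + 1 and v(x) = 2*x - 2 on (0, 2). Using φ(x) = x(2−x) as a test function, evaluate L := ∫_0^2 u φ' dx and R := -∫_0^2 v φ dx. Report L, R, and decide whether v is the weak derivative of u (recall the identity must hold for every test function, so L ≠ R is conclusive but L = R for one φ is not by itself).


LHS = 0, RHS = 0. No, v is not the weak derivative of u.

u(x) = -x**2 + 2*x + 1, classical derivative u'(x) = 2 - 2*x.
φ(x) = x(2−x), so φ'(x) = 2 - 2*x.
Note φ(0) = φ(2) = 0, so the boundary term u·φ vanishes.
LHS = ∫_0^2 u(x) φ'(x) dx = ∫_0^2 (2*x^3 - 6*x^2 + 2*x + 2) dx. Term by term:
  ∫_0^2 2*x^3 dx = 8;  ∫_0^2 -6*x^2 dx = -16;  ∫_0^2 2*x dx = 4;
  ∫_0^2 2 dx = 4.
Sum: 8 − 16 + 4 + 4 = 0.
So LHS = 0.
∫_0^2 v(x) φ(x) dx = ∫_0^2 (-2*x^3 + 6*x^2 - 4*x) dx. Term by term:
  ∫_0^2 -2*x^3 dx = -8;  ∫_0^2 6*x^2 dx = 16;  ∫_0^2 -4*x dx = -8.
Sum: -8 + 16 − 8 = 0.
So RHS = -∫_0^2 v(x) φ(x) dx = 0.
LHS = RHS, so the identity holds for this particular φ. But this is necessary, not sufficient: a weak derivative must satisfy the identity for EVERY test function in C_c^∞(0, 2).
Here u is smooth, so its weak derivative equals its classical derivative u'(x) = 2 - 2*x. Since v(x) = 2*x - 2 ≠ u'(x), v is NOT the weak derivative of u — the agreement for this single φ is a coincidence (the difference v − u' happens to be L²-orthogonal to this φ).


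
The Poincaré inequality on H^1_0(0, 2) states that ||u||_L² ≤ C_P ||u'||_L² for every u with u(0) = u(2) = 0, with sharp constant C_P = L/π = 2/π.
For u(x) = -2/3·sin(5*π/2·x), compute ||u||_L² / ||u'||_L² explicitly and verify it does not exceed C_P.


||u||_L² / ||u'||_L² = 2/(5*π) < C_P = 2/π.

u(x) = -2/3·sin(5*π/2·x), so u'(x) = -5*π*cos(5*π*x/2)/3.
Writing u(x) = A·sin(kπx/L) with A = -2/3 and k = 5, use ∫_0^L sin²(kπx/L) dx = L/2 and ∫_0^L cos²(kπx/L) dx = L/2.
u² = 4/9·sin²(5*π/2·x) and (u')² = 25*π^2/9·cos²(5*π/2·x), and each of sin², cos² integrates to L/2 = 1 over (0, 2).
∫_0^2 u² dx = 4/9, so ||u||_L² = 2/3.
∫_0^2 (u')² dx = 25*π^2/9, so ||u'||_L² = 5*π/3.
Ratio ||u||_L² / ||u'||_L² = 2/(5*π).
Sharp Poincaré constant on H^1_0(0, 2) is C_P = L/π = 2/π, achieved by sin(π/2·x).
This is the k = 5 harmonic; the ratio L/(kπ) is strictly less than C_P = L/π, consistent with the sharp inequality ||u||_L² ≤ C_P ||u'||_L².


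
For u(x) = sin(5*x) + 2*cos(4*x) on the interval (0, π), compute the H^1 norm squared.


||u||_{H^1(0,π)}^2 = 680/9 + 47*π

u'(x) = -8*sin(4*x) + 5*cos(5*x).
Expand u² and (u')² and integrate term by term on (0, π), using: for integers n ≥ 1, ∫_0^π sin²(nx) dx = ∫_0^π cos²(nx) dx = π/2; for n ≠ n', ∫_0^π sin(nx)sin(n'x) dx = ∫_0^π cos(nx)cos(n'x) dx = 0; and by product-to-sum, ∫_0^π sin(nx)cos(n'x) dx = ½∫_0^π [sin((n+n')x) + sin((n−n')x)] dx, which is 0 when n+n' is even and 2n/(n²−n'²) when n+n' is odd (it need not vanish on (0, π)).
  u² squared terms: (2)²·∫cos(4x)² dx = 4·π/2 = 2*π;  (1)²·∫sin(5x)² dx = 1·π/2 = π/2.
  u² cross terms: 2·(2)·(1)·∫cos(4x)·sin(5x) dx = 4·(10/9) = 40/9.
  So ∫_0^π u² dx = 2*π + π/2 + 40/9 = 40/9 + 5*π/2.
  (u')² squared terms: (-8)²·∫sin(4x)² dx = 64·π/2 = 32*π;  (5)²·∫cos(5x)² dx = 25·π/2 = 25*π/2.
  (u')² cross terms: 2·(-8)·(5)·∫sin(4x)·cos(5x) dx = -80·(-8/9) = 640/9.
  So ∫_0^π (u')² dx = 32*π + 25*π/2 + 640/9 = 640/9 + 89*π/2.
||u||_{H^1}^2 = (40/9 + 5*π/2) + (640/9 + 89*π/2) = 680/9 + 47*π.


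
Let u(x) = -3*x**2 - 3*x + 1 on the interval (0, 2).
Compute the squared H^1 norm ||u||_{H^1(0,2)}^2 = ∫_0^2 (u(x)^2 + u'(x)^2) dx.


||u||_{H^1}^2 = 1568/5

The H^1 norm (squared) on an interval (0, L) is
  ||u||_{H^1}^2 = ∫_0^L u(x)^2 dx + ∫_0^L u'(x)^2 dx.
Compute u'(x) = -6*x - 3.
Then u(x)^2 = 9*x**4 + 18*x**3 + 3*x**2 - 6*x + 1 and u'(x)^2 = 36*x**2 + 36*x + 9.
Integrate each monomial from 0 to 2 using ∫_0^2 c·x^n dx = c·2^(n+1)/(n+1):
  ∫_0^2 u(x)^2 dx = ∫_0^2 (9*x^4 + 18*x^3 + 3*x^2 - 6*x + 1) dx. Term by term:
    ∫_0^2 9*x^4 dx = 288/5;  ∫_0^2 18*x^3 dx = 72;  ∫_0^2 3*x^2 dx = 8;
    ∫_0^2 -6*x dx = -12;  ∫_0^2 1 dx = 2.
  Sum: 288/5 + 72 + 8 − 12 + 2 = 638/5.
  ∫_0^2 u'(x)^2 dx = ∫_0^2 (36*x^2 + 36*x + 9) dx. Term by term:
    ∫_0^2 36*x^2 dx = 96;  ∫_0^2 36*x dx = 72;  ∫_0^2 9 dx = 18.
  Sum: 96 + 72 + 18 = 186.
Adding: ||u||_{H^1}^2 = 638/5 + 186 = 1568/5.


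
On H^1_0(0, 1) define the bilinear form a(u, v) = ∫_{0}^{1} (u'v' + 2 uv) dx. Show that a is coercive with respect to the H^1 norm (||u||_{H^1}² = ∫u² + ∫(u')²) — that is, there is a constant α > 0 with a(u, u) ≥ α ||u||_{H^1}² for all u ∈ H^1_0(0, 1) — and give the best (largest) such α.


α = 1

Coercivity of a(·,·) on H^1_0(0, 1) means a(u, u) ≥ α ||u||_{H^1}² for every u ∈ H^1_0.
The interval has length L = 1, and Poincaré/coercivity depend only on L. Here a(u, u) = ∫(u')² + (2)·∫u².
Here c = 2 ≥ 1, so a(u,u) = ∫(u')² + c∫u² ≥ ∫(u')² + ∫u² = ||u||_{H^1}², i.e. α = 1 works. No larger α is possible: a(u,u) ≥ α||u||_{H^1}² means (1−α)∫(u')² ≥ (α−c)∫u², and for the modes u_n = sin(nπ(x−x₀)/L) (x₀ the left endpoint) one has ∫u_n²/∫(u_n')² = (L/(nπ))² → 0, so a(u_n,u_n)/||u_n||_{H^1}² → 1. Hence the optimal constant is α = 1.
Therefore α = 1.


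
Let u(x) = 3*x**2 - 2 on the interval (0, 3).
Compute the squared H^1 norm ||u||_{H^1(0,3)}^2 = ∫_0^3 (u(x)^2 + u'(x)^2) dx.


||u||_{H^1}^2 = 3327/5

The H^1 norm (squared) on an interval (0, L) is
  ||u||_{H^1}^2 = ∫_0^L u(x)^2 dx + ∫_0^L u'(x)^2 dx.
Compute u'(x) = 6*x.
Then u(x)^2 = 9*x**4 - 12*x**2 + 4 and u'(x)^2 = 36*x**2.
Integrate each monomial from 0 to 3 using ∫_0^3 c·x^n dx = c·3^(n+1)/(n+1):
  ∫_0^3 u(x)^2 dx = ∫_0^3 (9*x^4 - 12*x^2 + 4) dx. Term by term:
    ∫_0^3 9*x^4 dx = 2187/5;  ∫_0^3 -12*x^2 dx = -108;  ∫_0^3 4 dx = 12.
  Sum: 2187/5 − 108 + 12 = 1707/5.
  ∫_0^3 u'(x)^2 dx = ∫_0^3 (36*x^2) dx. Term by term:
    ∫_0^3 36*x^2 dx = 324.
Adding: ||u||_{H^1}^2 = 1707/5 + 324 = 3327/5.


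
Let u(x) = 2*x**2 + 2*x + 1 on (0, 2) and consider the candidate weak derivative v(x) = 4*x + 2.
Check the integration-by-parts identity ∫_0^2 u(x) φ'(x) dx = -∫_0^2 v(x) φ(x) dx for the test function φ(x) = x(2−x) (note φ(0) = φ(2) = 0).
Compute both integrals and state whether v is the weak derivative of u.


LHS = -8, RHS = -8. Yes, v = u' weakly.

u(x) = 2*x**2 + 2*x + 1, classical derivative u'(x) = 4*x + 2.
φ(x) = x(2−x), so φ'(x) = 2 - 2*x.
Note φ(0) = φ(2) = 0, so the boundary term u·φ vanishes.
LHS = ∫_0^2 u(x) φ'(x) dx = ∫_0^2 (-4*x^3 + 2*x + 2) dx. Term by term:
  ∫_0^2 -4*x^3 dx = -16;  ∫_0^2 2*x dx = 4;  ∫_0^2 2 dx = 4.
Sum: -16 + 4 + 4 = -8.
So LHS = -8.
∫_0^2 v(x) φ(x) dx = ∫_0^2 (-4*x^3 + 6*x^2 + 4*x) dx. Term by term:
  ∫_0^2 -4*x^3 dx = -16;  ∫_0^2 6*x^2 dx = 16;  ∫_0^2 4*x dx = 8.
Sum: -16 + 16 + 8 = 8.
So RHS = -∫_0^2 v(x) φ(x) dx = -8.
LHS = RHS, so the identity holds for this test φ.
Moreover u is smooth here and v(x) = u'(x) = 4*x + 2 pointwise, so the identity holds for every test function. Hence v is the weak derivative of u.


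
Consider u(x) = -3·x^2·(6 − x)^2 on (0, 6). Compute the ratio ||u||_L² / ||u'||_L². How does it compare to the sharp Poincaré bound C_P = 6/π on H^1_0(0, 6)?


||u||_L² / ||u'||_L² = sqrt(3) < C_P = 6/π.

u(x) = -3·x^2·(6 − x)^2, so u'(x) = 12*x*(-x^2 + 9*x - 18).
u(x) = -3·x^2·(6 − x)^2 vanishes at x = 0 and x = 6, so u ∈ H^1_0(0, 6). Differentiate via the product rule and integrate the resulting polynomials term by term.
  ∫_0^6 u² dx = ∫_0^6 (9*x^8 - 216*x^7 + 1944*x^6 - 7776*x^5 + 11664*x^4) dx. Term by term:
    ∫_0^6 9*x^8 dx = 10077696;  ∫_0^6 -216*x^7 dx = -45349632;  ∫_0^6 1944*x^6 dx = 544195584/7;
    ∫_0^6 -7776*x^5 dx = -60466176;  ∫_0^6 11664*x^4 dx = 90699264/5.
  Sum: 10077696 − 45349632 + 544195584/7 − 60466176 + 90699264/5 = 5038848/35.
  ∫_0^6 (u')² dx = ∫_0^6 (144*x^6 - 2592*x^5 + 16848*x^4 - 46656*x^3 + 46656*x^2) dx. Term by term:
    ∫_0^6 144*x^6 dx = 40310784/7;  ∫_0^6 -2592*x^5 dx = -20155392;  ∫_0^6 16848*x^4 dx = 131010048/5;
    ∫_0^6 -46656*x^3 dx = -15116544;  ∫_0^6 46656*x^2 dx = 3359232.
  Sum: 40310784/7 − 20155392 + 131010048/5 − 15116544 + 3359232 = 1679616/35.
∫_0^6 u² dx = 5038848/35, so ||u||_L² = 1296*sqrt(105)/35.
∫_0^6 (u')² dx = 1679616/35, so ||u'||_L² = 1296*sqrt(35)/35.
Ratio ||u||_L² / ||u'||_L² = sqrt(3).
Sharp Poincaré constant on H^1_0(0, 6) is C_P = L/π = 6/π, achieved by sin(π/6·x).
A polynomial bump cannot attain the sharp Poincaré constant (only the first sine eigenfunction does), so the ratio is strictly less than C_P, consistent with ||u||_L² ≤ C_P ||u'||_L².


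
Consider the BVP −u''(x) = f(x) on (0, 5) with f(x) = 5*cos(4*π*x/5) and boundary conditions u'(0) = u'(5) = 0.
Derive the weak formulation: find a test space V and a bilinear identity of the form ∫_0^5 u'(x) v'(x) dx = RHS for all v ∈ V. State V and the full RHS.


V = H^1(0, 5) (no boundary constraint on v; u is determined up to an additive constant); weak form: ∫_0^5 u'v' dx = ∫_0^5 (5*cos(4*π*x/5)) v dx for all v ∈ V.

Multiply both sides by a test function v and integrate from 0 to 5:
  ∫_0^5 −u''(x) v(x) dx = ∫_0^5 f(x) v(x) dx.
Integrate the LHS by parts once:
  ∫_0^5 −u'' v dx = −[u'(x) v(x)]_0^5 + ∫_0^5 u'(x) v'(x) dx.
Thus ∫_0^5 u'(x) v'(x) dx = ∫_0^5 f(x) v(x) dx + [u'(x) v(x)]_0^5.
Choose V so that boundary terms are either known or forced to vanish.
u has homogeneous Neumann: u'(0) = u'(5) = 0. So [u' v]_0^5 = 0·v(5) − 0·v(0) = 0 for any v; take V = H^1(0, 5).
Weak formulation: find u (satisfying any essential BC) such that ∫_0^5 u'(x) v'(x) dx = ∫_0^5 f v dx for all v ∈ V (homogeneous Neumann, so boundary terms vanish).
Substituting f(x) = 5*cos(4*π*x/5), the right-hand side is ∫_0^5 (5*cos(4*π*x/5)) v dx.
Compatibility check (pure Neumann): taking v ≡ 1 ∈ V gives 0 = ∫_0^5 f dx + (0) − (0), i.e. ∫_0^5 f dx must equal u'(0) − u'(5) = 0. Indeed ∫_0^5 (5*cos(4*π*x/5)) dx = 0, so the data are compatible. The solution is then unique only up to an additive constant (fix it e.g. by requiring ∫_0^5 u dx = 0).


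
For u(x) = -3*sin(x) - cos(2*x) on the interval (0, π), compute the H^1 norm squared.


||u||_{H^1(0,π)}^2 = -20 + 23*π/2

u'(x) = 2*sin(2*x) - 3*cos(x).
Expand u² and (u')² and integrate term by term on (0, π), using: for integers n ≥ 1, ∫_0^π sin²(nx) dx = ∫_0^π cos²(nx) dx = π/2; for n ≠ n', ∫_0^π sin(nx)sin(n'x) dx = ∫_0^π cos(nx)cos(n'x) dx = 0; and by product-to-sum, ∫_0^π sin(nx)cos(n'x) dx = ½∫_0^π [sin((n+n')x) + sin((n−n')x)] dx, which is 0 when n+n' is even and 2n/(n²−n'²) when n+n' is odd (it need not vanish on (0, π)).
  u² squared terms: (-1)²·∫cos(2x)² dx = 1·π/2 = π/2;  (-3)²·∫sin(x)² dx = 9·π/2 = 9*π/2.
  u² cross terms: 2·(-1)·(-3)·∫cos(2x)·sin(x) dx = 6·(-2/3) = -4.
  So ∫_0^π u² dx = π/2 + 9*π/2 − 4 = -4 + 5*π.
  (u')² squared terms: (-3)²·∫cos(x)² dx = 9·π/2 = 9*π/2;  (2)²·∫sin(2x)² dx = 4·π/2 = 2*π.
  (u')² cross terms: 2·(-3)·(2)·∫cos(x)·sin(2x) dx = -12·(4/3) = -16.
  So ∫_0^π (u')² dx = 9*π/2 + 2*π − 16 = -16 + 13*π/2.
||u||_{H^1}^2 = (-4 + 5*π) + (-16 + 13*π/2) = -20 + 23*π/2.


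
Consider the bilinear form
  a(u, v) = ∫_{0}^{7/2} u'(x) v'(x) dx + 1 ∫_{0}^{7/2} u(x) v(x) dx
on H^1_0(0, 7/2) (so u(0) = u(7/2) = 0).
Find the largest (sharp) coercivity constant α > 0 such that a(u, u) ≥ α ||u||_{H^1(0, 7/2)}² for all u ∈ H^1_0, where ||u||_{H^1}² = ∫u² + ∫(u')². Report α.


α = 1

Coercivity of a(·,·) on H^1_0(0, 7/2) means a(u, u) ≥ α ||u||_{H^1}² for every u ∈ H^1_0.
The interval has length L = 7/2, and Poincaré/coercivity depend only on L. Here a(u, u) = ∫(u')² + (1)·∫u².
Here c = 1 ≥ 1, so a(u,u) = ∫(u')² + c∫u² ≥ ∫(u')² + ∫u² = ||u||_{H^1}², i.e. α = 1 works. No larger α is possible: a(u,u) ≥ α||u||_{H^1}² means (1−α)∫(u')² ≥ (α−c)∫u², and for the modes u_n = sin(nπ(x−x₀)/L) (x₀ the left endpoint) one has ∫u_n²/∫(u_n')² = (L/(nπ))² → 0, so a(u_n,u_n)/||u_n||_{H^1}² → 1. Hence the optimal constant is α = 1.
Therefore α = 1.


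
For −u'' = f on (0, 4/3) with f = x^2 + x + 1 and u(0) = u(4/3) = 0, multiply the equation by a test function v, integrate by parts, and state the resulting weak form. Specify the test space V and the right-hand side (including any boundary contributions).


V = H^1_0(0, 4/3) (so v(0) = v(4/3) = 0); weak form: ∫_0^4/3 u'v' dx = ∫_0^4/3 (x^2 + x + 1) v dx for all v ∈ V.

Multiply both sides by a test function v and integrate from 0 to 4/3:
  ∫_0^4/3 −u''(x) v(x) dx = ∫_0^4/3 f(x) v(x) dx.
Integrate the LHS by parts once:
  ∫_0^4/3 −u'' v dx = −[u'(x) v(x)]_0^4/3 + ∫_0^4/3 u'(x) v'(x) dx.
Thus ∫_0^4/3 u'(x) v'(x) dx = ∫_0^4/3 f(x) v(x) dx + [u'(x) v(x)]_0^4/3.
Choose V so that boundary terms are either known or forced to vanish.
u is Dirichlet: u(0) = u(4/3) = 0. Let V = H^1_0(0, 4/3); then v(0) = v(4/3) = 0, and [u' v]_0^4/3 = 0.
Weak formulation: find u (satisfying any essential BC) such that ∫_0^4/3 u'(x) v'(x) dx = ∫_0^4/3 f v dx for all v ∈ V.
Substituting f(x) = x^2 + x + 1, the right-hand side is ∫_0^4/3 (x^2 + x + 1) v dx.


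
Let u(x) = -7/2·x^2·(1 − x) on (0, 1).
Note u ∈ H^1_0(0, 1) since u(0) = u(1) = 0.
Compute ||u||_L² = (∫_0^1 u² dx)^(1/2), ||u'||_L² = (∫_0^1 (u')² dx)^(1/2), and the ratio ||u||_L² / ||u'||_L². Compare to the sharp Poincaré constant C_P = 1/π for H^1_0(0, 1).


||u||_L² / ||u'||_L² = sqrt(14)/14 < C_P = 1/π.

u(x) = -7/2·x^2·(1 − x), so u'(x) = 7*x*(3*x - 2)/2.
u(x) = -7/2·x^2·(1 − x) vanishes at x = 0 and x = 1, so u ∈ H^1_0(0, 1). Differentiate via the product rule and integrate the resulting polynomials term by term.
  ∫_0^1 u² dx = ∫_0^1 (49*x^6/4 - 49*x^5/2 + 49*x^4/4) dx. Term by term:
    ∫_0^1 49*x^6/4 dx = 7/4;  ∫_0^1 -49*x^5/2 dx = -49/12;  ∫_0^1 49*x^4/4 dx = 49/20.
  Sum: 7/4 − 49/12 + 49/20 = 7/60.
  ∫_0^1 (u')² dx = ∫_0^1 (441*x^4/4 - 147*x^3 + 49*x^2) dx. Term by term:
    ∫_0^1 441*x^4/4 dx = 441/20;  ∫_0^1 -147*x^3 dx = -147/4;  ∫_0^1 49*x^2 dx = 49/3.
  Sum: 441/20 − 147/4 + 49/3 = 49/30.
∫_0^1 u² dx = 7/60, so ||u||_L² = sqrt(105)/30.
∫_0^1 (u')² dx = 49/30, so ||u'||_L² = 7*sqrt(30)/30.
Ratio ||u||_L² / ||u'||_L² = sqrt(14)/14.
Sharp Poincaré constant on H^1_0(0, 1) is C_P = L/π = 1/π, achieved by sin(π·x).
A polynomial bump cannot attain the sharp Poincaré constant (only the first sine eigenfunction does), so the ratio is strictly less than C_P, consistent with ||u||_L² ≤ C_P ||u'||_L².


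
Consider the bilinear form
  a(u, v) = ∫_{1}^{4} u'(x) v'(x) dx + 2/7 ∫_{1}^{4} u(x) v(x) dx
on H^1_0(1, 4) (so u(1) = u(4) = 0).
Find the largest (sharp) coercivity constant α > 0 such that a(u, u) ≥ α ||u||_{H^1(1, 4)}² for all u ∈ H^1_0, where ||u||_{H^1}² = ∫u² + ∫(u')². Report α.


α = (18/7 + π^2)/(9 + π^2)

Coercivity of a(·,·) on H^1_0(1, 4) means a(u, u) ≥ α ||u||_{H^1}² for every u ∈ H^1_0.
The interval has length L = 3, and Poincaré/coercivity depend only on L. Here a(u, u) = ∫(u')² + (2/7)·∫u².
Here 0 < c = 2/7 < 1. The condition a(u,u) ≥ α||u||_{H^1}² reads (1−α)∫(u')² ≥ (α−c)∫u². Any admissible α is ≤ 1 (rapidly oscillating u have ∫u²/∫(u')² → 0), and α = 1 would force 0 ≥ (1−c)∫u², impossible since c < 1; so 1−α > 0. By the sharp Poincaré inequality on H^1_0 of an interval of length L, ∫(u')² ≥ (π/L)²∫u² with equality for the first sine mode sin(π(x−x₀)/L) (x₀ the left endpoint), so the inequality holds for all u iff (1−α)(π/L)² ≥ α − c, i.e. α ≤ ((π/L)² + c)/((π/L)² + 1) = (1 + c(L/π)²)/(1 + (L/π)²). With (π/L)² = π^2/9 and c = 2/7, the largest admissible constant is α = ((π/L)² + c)/((π/L)² + 1).
Simplifying, α = (18/7 + π^2)/(9 + π^2).
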